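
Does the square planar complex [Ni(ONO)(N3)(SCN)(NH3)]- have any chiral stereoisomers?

In a square planar complex each vertex has one trans partner and two cis neighbours.
The distinct arrangements are (3 in all): (N3/ONO trans, NH3/SCN trans); (N3/SCN trans, NH3/ONO trans); (N3/NH3 trans, ONO/SCN trans).
Each arrangement has an internal mirror plane or centre of symmetry, so none is chiral.

no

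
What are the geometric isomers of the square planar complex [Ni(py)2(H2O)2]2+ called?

cis and trans

The distinct arrangements are (2 in all): py cis; py trans.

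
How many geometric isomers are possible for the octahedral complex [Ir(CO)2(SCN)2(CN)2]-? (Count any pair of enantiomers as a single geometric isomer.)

5

Working through the distinct placements yields 5 geometric isomers: CO trans, SCN trans, CN trans; CO cis, SCN cis, CN trans; CO cis, SCN trans, CN cis; CO cis, SCN cis, CN cis (chiral); CO trans, SCN cis, CN cis.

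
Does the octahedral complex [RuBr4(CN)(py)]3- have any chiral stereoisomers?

The six octahedral sites form three mutually perpendicular trans pairs.
Working through the distinct placements yields 2 geometric isomers: CN and py mutually trans; CN and py mutually cis.
Each arrangement has an internal mirror plane or centre of symmetry, so none is chiral.

no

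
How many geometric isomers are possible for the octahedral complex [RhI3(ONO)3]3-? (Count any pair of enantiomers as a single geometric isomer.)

The six octahedral sites form three mutually perpendicular trans pairs.
There are 2 geometric isomers: I mer; I fac.

2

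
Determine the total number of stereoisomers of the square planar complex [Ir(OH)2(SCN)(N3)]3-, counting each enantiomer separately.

A square has two trans pairs of vertices; adjacent vertices are cis.
Working through the distinct placements yields 2 geometric isomers: OH cis; OH trans.
Each arrangement has an internal mirror plane or centre of symmetry, so none is chiral.

2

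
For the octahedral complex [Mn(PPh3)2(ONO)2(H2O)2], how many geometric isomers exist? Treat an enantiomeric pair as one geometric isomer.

In an octahedral complex each vertex has one trans partner and four cis neighbours.
The distinct arrangements are (5 in all): PPh3 trans, ONO trans, H2O trans; PPh3 cis, ONO cis, H2O trans; PPh3 trans, ONO cis, H2O cis; PPh3 cis, ONO cis, H2O cis (chiral); PPh3 cis, ONO trans, H2O cis.

5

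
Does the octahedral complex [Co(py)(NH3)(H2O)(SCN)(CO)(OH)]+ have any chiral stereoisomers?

In an octahedral complex each vertex has one trans partner and four cis neighbours.
Exhaustive case analysis gives 15 geometric isomers.
Of these, 15 lack any improper symmetry element and so occur as enantiomeric pairs, giving 15 + 15 = 30 stereoisomers in total.

yes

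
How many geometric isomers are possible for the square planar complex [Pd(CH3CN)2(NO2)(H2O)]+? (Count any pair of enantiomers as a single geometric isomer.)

2

A square has two trans pairs of vertices; adjacent vertices are cis.
Working through the distinct placements yields 2 geometric isomers: CH3CN cis; CH3CN trans.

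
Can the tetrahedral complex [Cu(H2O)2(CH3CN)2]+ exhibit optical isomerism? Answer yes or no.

All four vertices of a tetrahedron are equivalent and mutually adjacent, so cis/trans isomerism cannot arise.
Only one geometric arrangement is possible.

no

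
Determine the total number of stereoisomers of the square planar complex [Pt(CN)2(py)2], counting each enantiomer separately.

In a square planar complex each vertex has one trans partner and two cis neighbours.
There are 2 geometric isomers: CN cis; CN trans.
Each arrangement has an internal mirror plane or centre of symmetry, so none is chiral.

2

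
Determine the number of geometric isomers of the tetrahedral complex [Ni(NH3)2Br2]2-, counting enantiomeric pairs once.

1

Only one geometric arrangement is possible.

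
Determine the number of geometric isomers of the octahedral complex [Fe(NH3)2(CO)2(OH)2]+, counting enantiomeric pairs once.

5

An octahedron has six vertices in three trans pairs; every non-trans pair is cis.
Systematic placement gives 5 geometric isomers: NH3 trans, CO trans, OH trans; NH3 cis, CO trans, OH cis; NH3 cis, CO cis, OH trans; NH3 cis, CO cis, OH cis (chiral); NH3 trans, CO cis, OH cis.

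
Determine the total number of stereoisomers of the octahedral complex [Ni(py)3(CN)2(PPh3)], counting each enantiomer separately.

3

An octahedron has six vertices in three trans pairs; every non-trans pair is cis.
Working through the distinct placements yields 3 geometric isomers: py mer, CN trans; py mer, CN cis; py fac, CN cis.
Each arrangement has an internal mirror plane or centre of symmetry, so none is chiral.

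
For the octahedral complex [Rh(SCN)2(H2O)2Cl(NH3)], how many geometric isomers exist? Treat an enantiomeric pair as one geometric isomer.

An octahedron has six vertices in three trans pairs; every non-trans pair is cis.
There are 6 geometric isomers: SCN trans, H2O cis; SCN cis, H2O cis (3 arrangements, 2 chiral); SCN trans, H2O trans; SCN cis, H2O trans.

6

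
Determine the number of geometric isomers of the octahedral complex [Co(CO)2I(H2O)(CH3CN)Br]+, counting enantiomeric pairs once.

An octahedron has six vertices in three trans pairs; every non-trans pair is cis.
Systematic enumeration (placing each ligand type in turn and discarding arrangements equivalent by rotation or reflection) gives 9 geometric isomers.

9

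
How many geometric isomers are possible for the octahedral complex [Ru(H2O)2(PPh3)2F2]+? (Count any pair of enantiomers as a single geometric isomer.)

Systematic placement gives 5 geometric isomers: H2O trans, PPh3 trans, F trans; H2O cis, PPh3 cis, F trans; H2O cis, PPh3 trans, F cis; H2O cis, PPh3 cis, F cis (chiral); H2O trans, PPh3 cis, F cis.

5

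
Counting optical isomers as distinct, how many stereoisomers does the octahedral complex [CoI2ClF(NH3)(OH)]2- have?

15

The six octahedral sites form three mutually perpendicular trans pairs.
Systematic enumeration (placing each ligand type in turn and discarding arrangements equivalent by rotation or reflection) gives 9 geometric isomers.
Of these, 6 lack any improper symmetry element and so occur as enantiomeric pairs, giving 9 + 6 = 15 stereoisomers in total.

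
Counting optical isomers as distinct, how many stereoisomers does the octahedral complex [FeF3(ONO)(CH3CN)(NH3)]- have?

5

In an octahedral complex each vertex has one trans partner and four cis neighbours.
Working through the distinct placements yields 4 geometric isomers: F mer (3 arrangements); F fac (chiral).
One of these lacks any improper symmetry element and so occurs as an enantiomeric pair, giving 4 + 1 = 5 stereoisomers in total.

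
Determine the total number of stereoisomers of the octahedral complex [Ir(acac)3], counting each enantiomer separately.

Each acac is bidentate and must span two cis positions.
Only one geometric arrangement is possible; it has no improper symmetry element, so it exists as a pair of enantiomers (2 stereoisomers).

2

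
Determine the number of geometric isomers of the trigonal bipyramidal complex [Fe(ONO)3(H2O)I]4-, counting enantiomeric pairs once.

In a trigonal bipyramid the two axial positions differ from the three equatorial ones.
Working through the distinct placements yields 4 geometric isomers: H2O axial, I axial; H2O axial, I equatorial; H2O equatorial, I axial; H2O equatorial, I equatorial.

4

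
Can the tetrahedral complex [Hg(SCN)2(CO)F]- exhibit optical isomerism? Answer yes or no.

In a tetrahedral complex all four positions are equivalent and every pair of ligands is adjacent — there is no cis/trans distinction.
Only one geometric arrangement is possible.

no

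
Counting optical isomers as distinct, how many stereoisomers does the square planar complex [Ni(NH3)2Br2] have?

There are 2 geometric isomers: NH3 cis; NH3 trans.
Each arrangement has an internal mirror plane or centre of symmetry, so none is chiral.

2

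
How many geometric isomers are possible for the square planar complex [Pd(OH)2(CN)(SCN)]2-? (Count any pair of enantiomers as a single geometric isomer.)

2

There are 2 geometric isomers: OH cis; OH trans.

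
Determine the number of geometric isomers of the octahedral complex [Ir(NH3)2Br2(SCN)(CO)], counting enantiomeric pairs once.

6

The six octahedral sites form three mutually perpendicular trans pairs.
Systematic placement gives 6 geometric isomers: NH3 cis, Br trans; NH3 trans, Br trans; NH3 cis, Br cis (3 arrangements, 2 chiral); NH3 trans, Br cis.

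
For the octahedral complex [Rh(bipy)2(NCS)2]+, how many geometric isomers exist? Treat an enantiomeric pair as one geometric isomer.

In an octahedral complex each vertex has one trans partner and four cis neighbours.
Each bipy is bidentate and must span two cis positions.
The distinct arrangements are (2 in all): NCS trans; NCS cis (chiral).

2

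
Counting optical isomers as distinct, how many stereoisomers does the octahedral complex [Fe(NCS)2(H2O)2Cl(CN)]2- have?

Systematic placement gives 6 geometric isomers: NCS trans, H2O trans; NCS cis, H2O cis (3 arrangements, 2 chiral); NCS trans, H2O cis; NCS cis, H2O trans.
Of these, 2 lack any improper symmetry element and so occur as enantiomeric pairs, giving 6 + 2 = 8 stereoisomers in total.

8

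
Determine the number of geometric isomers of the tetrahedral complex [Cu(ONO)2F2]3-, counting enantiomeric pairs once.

In a tetrahedral complex all four positions are equivalent and every pair of ligands is adjacent — there is no cis/trans distinction.
Only one geometric arrangement is possible.

1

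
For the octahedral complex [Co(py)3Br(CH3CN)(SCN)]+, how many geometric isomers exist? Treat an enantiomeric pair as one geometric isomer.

There are 4 geometric isomers: py mer (3 arrangements); py fac (chiral).

4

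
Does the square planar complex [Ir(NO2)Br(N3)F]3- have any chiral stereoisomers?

In a square planar complex each vertex has one trans partner and two cis neighbours.
Systematic placement gives 3 geometric isomers: (Br/N3 trans, F/NO2 trans); (Br/NO2 trans, F/N3 trans); (Br/F trans, N3/NO2 trans).
Each arrangement has an internal mirror plane or centre of symmetry, so none is chiral.

no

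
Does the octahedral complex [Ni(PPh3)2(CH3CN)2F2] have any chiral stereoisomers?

yes

In an octahedral complex each vertex has one trans partner and four cis neighbours.
There are 5 geometric isomers: PPh3 trans, CH3CN trans, F trans; PPh3 cis, CH3CN trans, F cis; PPh3 trans, CH3CN cis, F cis; PPh3 cis, CH3CN cis, F cis (chiral); PPh3 cis, CH3CN cis, F trans.
One of these lacks any improper symmetry element and so occurs as an enantiomeric pair, giving 5 + 1 = 6 stereoisomers in total.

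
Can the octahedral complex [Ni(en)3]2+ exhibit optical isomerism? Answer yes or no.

yes

The six octahedral sites form three mutually perpendicular trans pairs.
Each en is bidentate and must span two cis positions.
Only one geometric arrangement is possible; it has no improper symmetry element, so it exists as a pair of enantiomers (2 stereoisomers).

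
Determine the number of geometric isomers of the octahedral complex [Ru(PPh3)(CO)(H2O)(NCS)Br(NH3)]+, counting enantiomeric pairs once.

Placing the ligands in turn and identifying arrangements related by rotation or reflection leaves 15 distinct geometric isomers.

15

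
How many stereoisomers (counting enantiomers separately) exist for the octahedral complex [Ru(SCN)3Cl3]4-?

The six octahedral sites form three mutually perpendicular trans pairs.
Systematic placement gives 2 geometric isomers: SCN mer; SCN fac.
Each arrangement has an internal mirror plane or centre of symmetry, so none is chiral.

2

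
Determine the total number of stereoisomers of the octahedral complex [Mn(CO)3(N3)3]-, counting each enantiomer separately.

2

An octahedron has six vertices in three trans pairs; every non-trans pair is cis.
Working through the distinct placements yields 2 geometric isomers: CO mer; CO fac.
Each arrangement has an internal mirror plane or centre of symmetry, so none is chiral.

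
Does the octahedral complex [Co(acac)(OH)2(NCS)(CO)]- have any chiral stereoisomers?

yes

In an octahedral complex each vertex has one trans partner and four cis neighbours.
Each acac is bidentate and must span two cis positions.
There are 4 geometric isomers: OH cis (3 arrangements, 2 chiral); OH trans.
Of these, 2 lack any improper symmetry element and so occur as enantiomeric pairs, giving 4 + 2 = 6 stereoisomers in total.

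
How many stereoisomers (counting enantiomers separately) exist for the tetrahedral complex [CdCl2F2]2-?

In a tetrahedral complex all four positions are equivalent and every pair of ligands is adjacent — there is no cis/trans distinction.
Only one geometric arrangement is possible.

1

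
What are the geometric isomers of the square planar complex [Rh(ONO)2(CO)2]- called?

A square has two trans pairs of vertices; adjacent vertices are cis.
Working through the distinct placements yields 2 geometric isomers: ONO cis; ONO trans.

cis and trans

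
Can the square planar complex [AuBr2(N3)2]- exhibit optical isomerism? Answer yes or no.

no

There are 2 geometric isomers: Br cis; Br trans.
Each arrangement has an internal mirror plane or centre of symmetry, so none is chiral.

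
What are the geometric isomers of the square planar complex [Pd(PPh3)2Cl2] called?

A square has two trans pairs of vertices; adjacent vertices are cis.
Working through the distinct placements yields 2 geometric isomers: PPh3 cis; PPh3 trans.

cis and trans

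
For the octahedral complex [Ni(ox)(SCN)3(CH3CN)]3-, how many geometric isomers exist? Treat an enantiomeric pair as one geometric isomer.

2

Each ox is bidentate and must span two cis positions.
There are 2 geometric isomers: SCN fac; SCN mer.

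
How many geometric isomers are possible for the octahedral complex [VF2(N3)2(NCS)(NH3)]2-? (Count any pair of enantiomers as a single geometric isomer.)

6

The six octahedral sites form three mutually perpendicular trans pairs.
There are 6 geometric isomers: F trans, N3 trans; F trans, N3 cis; F cis, N3 cis (3 arrangements, 2 chiral); F cis, N3 trans.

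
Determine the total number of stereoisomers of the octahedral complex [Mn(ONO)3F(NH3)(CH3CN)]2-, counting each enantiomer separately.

There are 4 geometric isomers: ONO mer (3 arrangements); ONO fac (chiral).
One of these lacks any improper symmetry element and so occurs as an enantiomeric pair, giving 4 + 1 = 5 stereoisomers in total.

5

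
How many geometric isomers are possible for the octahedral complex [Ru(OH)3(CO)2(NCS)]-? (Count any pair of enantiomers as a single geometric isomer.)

An octahedron has six vertices in three trans pairs; every non-trans pair is cis.
There are 3 geometric isomers: OH mer, CO trans; OH mer, CO cis; OH fac, CO cis.

3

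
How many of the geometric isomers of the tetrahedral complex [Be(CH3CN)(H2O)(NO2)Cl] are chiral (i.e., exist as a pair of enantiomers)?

1

In a tetrahedral complex all four positions are equivalent and every pair of ligands is adjacent — there is no cis/trans distinction.
Only one geometric arrangement is possible; it has no improper symmetry element, so it exists as a pair of enantiomers (2 stereoisomers).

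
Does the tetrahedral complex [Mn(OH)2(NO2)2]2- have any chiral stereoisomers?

no

All four vertices of a tetrahedron are equivalent and mutually adjacent, so cis/trans isomerism cannot arise.
Only one geometric arrangement is possible.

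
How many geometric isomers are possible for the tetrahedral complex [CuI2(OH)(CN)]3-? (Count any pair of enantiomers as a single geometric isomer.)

In a tetrahedral complex all four positions are equivalent and every pair of ligands is adjacent — there is no cis/trans distinction.
Only one geometric arrangement is possible.

1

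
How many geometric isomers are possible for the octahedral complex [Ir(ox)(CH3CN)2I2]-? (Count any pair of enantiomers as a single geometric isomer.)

3

An octahedron has six vertices in three trans pairs; every non-trans pair is cis.
Each ox is bidentate and must span two cis positions.
There are 3 geometric isomers: CH3CN trans, I cis; CH3CN cis, I cis (chiral); CH3CN cis, I trans.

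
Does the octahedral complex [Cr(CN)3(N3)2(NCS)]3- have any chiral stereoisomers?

Systematic placement gives 3 geometric isomers: CN mer, N3 cis; CN mer, N3 trans; CN fac, N3 cis.
Each arrangement has an internal mirror plane or centre of symmetry, so none is chiral.

no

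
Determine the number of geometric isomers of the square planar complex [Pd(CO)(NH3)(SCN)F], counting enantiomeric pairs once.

3

In a square planar complex each vertex has one trans partner and two cis neighbours.
Systematic placement gives 3 geometric isomers: (CO/NH3 trans, F/SCN trans); (CO/SCN trans, F/NH3 trans); (CO/F trans, NH3/SCN trans).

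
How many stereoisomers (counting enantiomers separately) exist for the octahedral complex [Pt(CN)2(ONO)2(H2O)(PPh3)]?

8

In an octahedral complex each vertex has one trans partner and four cis neighbours.
There are 6 geometric isomers: CN trans, ONO cis; CN trans, ONO trans; CN cis, ONO cis (3 arrangements, 2 chiral); CN cis, ONO trans.
Of these, 2 lack any improper symmetry element and so occur as enantiomeric pairs, giving 6 + 2 = 8 stereoisomers in total.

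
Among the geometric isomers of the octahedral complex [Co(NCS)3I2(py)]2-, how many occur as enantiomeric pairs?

0

In an octahedral complex each vertex has one trans partner and four cis neighbours.
Systematic placement gives 3 geometric isomers: NCS mer, I trans; NCS fac, I cis; NCS mer, I cis.
Each arrangement has an internal mirror plane or centre of symmetry, so none is chiral.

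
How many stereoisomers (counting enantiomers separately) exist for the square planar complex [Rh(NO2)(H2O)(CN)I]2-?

3

In a square planar complex each vertex has one trans partner and two cis neighbours.
Working through the distinct placements yields 3 geometric isomers: (CN/I trans, H2O/NO2 trans); (CN/NO2 trans, H2O/I trans); (CN/H2O trans, I/NO2 trans).
Each arrangement has an internal mirror plane or centre of symmetry, so none is chiral.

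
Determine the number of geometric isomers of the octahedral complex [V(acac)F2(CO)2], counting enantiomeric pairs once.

The six octahedral sites form three mutually perpendicular trans pairs.
Each acac is bidentate and must span two cis positions.
The distinct arrangements are (3 in all): F cis, CO trans; F cis, CO cis (chiral); F trans, CO cis.

3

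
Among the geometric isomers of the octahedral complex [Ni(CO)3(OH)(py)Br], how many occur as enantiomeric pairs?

1

Systematic placement gives 4 geometric isomers: CO mer (3 arrangements); CO fac (chiral).
One of these lacks any improper symmetry element and so occurs as an enantiomeric pair, giving 4 + 1 = 5 stereoisomers in total.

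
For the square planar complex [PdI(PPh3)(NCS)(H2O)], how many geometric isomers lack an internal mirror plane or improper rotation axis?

A square has two trans pairs of vertices; adjacent vertices are cis.
Working through the distinct placements yields 3 geometric isomers: (H2O/NCS trans, I/PPh3 trans); (H2O/PPh3 trans, I/NCS trans); (H2O/I trans, NCS/PPh3 trans).
Each arrangement has an internal mirror plane or centre of symmetry, so none is chiral.

0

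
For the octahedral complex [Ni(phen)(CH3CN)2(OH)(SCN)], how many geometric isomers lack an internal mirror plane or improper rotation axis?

Each phen is bidentate and must span two cis positions.
There are 4 geometric isomers: CH3CN trans; CH3CN cis (3 arrangements, 2 chiral).
Of these, 2 lack any improper symmetry element and so occur as enantiomeric pairs, giving 4 + 2 = 6 stereoisomers in total.

2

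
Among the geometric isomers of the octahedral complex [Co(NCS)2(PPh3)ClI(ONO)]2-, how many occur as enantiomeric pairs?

6

The six octahedral sites form three mutually perpendicular trans pairs.
Systematic enumeration (placing each ligand type in turn and discarding arrangements equivalent by rotation or reflection) gives 9 geometric isomers.
Of these, 6 lack any improper symmetry element and so occur as enantiomeric pairs, giving 9 + 6 = 15 stereoisomers in total.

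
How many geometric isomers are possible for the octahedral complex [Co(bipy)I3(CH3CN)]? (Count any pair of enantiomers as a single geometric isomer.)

An octahedron has six vertices in three trans pairs; every non-trans pair is cis.
Each bipy is bidentate and must span two cis positions.
The distinct arrangements are (2 in all): I fac; I mer.

2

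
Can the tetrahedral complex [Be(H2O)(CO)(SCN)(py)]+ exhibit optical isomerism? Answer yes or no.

yes

Only one geometric arrangement is possible; it has no improper symmetry element, so it exists as a pair of enantiomers (2 stereoisomers).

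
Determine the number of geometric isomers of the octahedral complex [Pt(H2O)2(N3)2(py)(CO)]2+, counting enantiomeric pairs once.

In an octahedral complex each vertex has one trans partner and four cis neighbours.
There are 6 geometric isomers: H2O cis, N3 cis (3 arrangements, 2 chiral); H2O cis, N3 trans; H2O trans, N3 cis; H2O trans, N3 trans.

6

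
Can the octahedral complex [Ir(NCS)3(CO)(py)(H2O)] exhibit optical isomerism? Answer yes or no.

yes

In an octahedral complex each vertex has one trans partner and four cis neighbours.
The distinct arrangements are (4 in all): NCS mer (3 arrangements); NCS fac (chiral).
One of these lacks any improper symmetry element and so occurs as an enantiomeric pair, giving 4 + 1 = 5 stereoisomers in total.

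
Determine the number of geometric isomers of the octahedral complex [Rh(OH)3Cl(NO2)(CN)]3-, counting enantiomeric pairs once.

Working through the distinct placements yields 4 geometric isomers: OH mer (3 arrangements); OH fac (chiral).

4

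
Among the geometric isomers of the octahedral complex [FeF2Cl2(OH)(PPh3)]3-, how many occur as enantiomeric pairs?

2

In an octahedral complex each vertex has one trans partner and four cis neighbours.
There are 6 geometric isomers: F trans, Cl trans; F cis, Cl trans; F cis, Cl cis (3 arrangements, 2 chiral); F trans, Cl cis.
Of these, 2 lack any improper symmetry element and so occur as enantiomeric pairs, giving 6 + 2 = 8 stereoisomers in total.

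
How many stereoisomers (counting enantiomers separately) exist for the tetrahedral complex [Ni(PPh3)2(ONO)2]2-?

All four vertices of a tetrahedron are equivalent and mutually adjacent, so cis/trans isomerism cannot arise.
Only one geometric arrangement is possible.

1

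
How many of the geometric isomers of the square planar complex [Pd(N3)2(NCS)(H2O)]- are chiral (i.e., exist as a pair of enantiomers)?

A square has two trans pairs of vertices; adjacent vertices are cis.
There are 2 geometric isomers: N3 cis; N3 trans.
Each arrangement has an internal mirror plane or centre of symmetry, so none is chiral.

0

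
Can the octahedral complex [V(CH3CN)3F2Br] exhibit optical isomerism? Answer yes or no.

The six octahedral sites form three mutually perpendicular trans pairs.
Systematic placement gives 3 geometric isomers: CH3CN mer, F trans; CH3CN fac, F cis; CH3CN mer, F cis.
Each arrangement has an internal mirror plane or centre of symmetry, so none is chiral.

no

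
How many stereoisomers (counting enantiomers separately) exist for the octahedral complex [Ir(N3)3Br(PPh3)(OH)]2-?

5

There are 4 geometric isomers: N3 mer (3 arrangements); N3 fac (chiral).
One of these lacks any improper symmetry element and so occurs as an enantiomeric pair, giving 4 + 1 = 5 stereoisomers in total.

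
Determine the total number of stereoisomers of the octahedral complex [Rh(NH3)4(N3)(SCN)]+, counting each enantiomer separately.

An octahedron has six vertices in three trans pairs; every non-trans pair is cis.
Systematic placement gives 2 geometric isomers: N3 and SCN mutually cis; N3 and SCN mutually trans.
Each arrangement has an internal mirror plane or centre of symmetry, so none is chiral.

2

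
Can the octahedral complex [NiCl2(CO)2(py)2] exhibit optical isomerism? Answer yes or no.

yes

An octahedron has six vertices in three trans pairs; every non-trans pair is cis.
Systematic placement gives 5 geometric isomers: Cl trans, CO trans, py trans; Cl cis, CO trans, py cis; Cl cis, CO cis, py trans; Cl cis, CO cis, py cis (chiral); Cl trans, CO cis, py cis.
One of these lacks any improper symmetry element and so occurs as an enantiomeric pair, giving 5 + 1 = 6 stereoisomers in total.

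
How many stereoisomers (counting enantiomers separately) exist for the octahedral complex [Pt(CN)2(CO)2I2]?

The distinct arrangements are (5 in all): CN trans, CO trans, I trans; CN trans, CO cis, I cis; CN cis, CO cis, I trans; CN cis, CO cis, I cis (chiral); CN cis, CO trans, I cis.
One of these lacks any improper symmetry element and so occurs as an enantiomeric pair, giving 5 + 1 = 6 stereoisomers in total.

6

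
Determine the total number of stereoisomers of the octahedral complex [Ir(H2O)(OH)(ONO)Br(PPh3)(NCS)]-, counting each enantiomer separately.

30

The six octahedral sites form three mutually perpendicular trans pairs.
Systematic enumeration (placing each ligand type in turn and discarding arrangements equivalent by rotation or reflection) gives 15 geometric isomers.
Of these, 15 lack any improper symmetry element and so occur as enantiomeric pairs, giving 15 + 15 = 30 stereoisomers in total.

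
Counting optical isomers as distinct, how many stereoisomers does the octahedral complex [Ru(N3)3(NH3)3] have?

2

The six octahedral sites form three mutually perpendicular trans pairs.
Systematic placement gives 2 geometric isomers: N3 mer; N3 fac.
Each arrangement has an internal mirror plane or centre of symmetry, so none is chiral.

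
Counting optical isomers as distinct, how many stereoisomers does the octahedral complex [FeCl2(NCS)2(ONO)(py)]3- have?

An octahedron has six vertices in three trans pairs; every non-trans pair is cis.
There are 6 geometric isomers: Cl trans, NCS trans; Cl trans, NCS cis; Cl cis, NCS cis (3 arrangements, 2 chiral); Cl cis, NCS trans.
Of these, 2 lack any improper symmetry element and so occur as enantiomeric pairs, giving 6 + 2 = 8 stereoisomers in total.

8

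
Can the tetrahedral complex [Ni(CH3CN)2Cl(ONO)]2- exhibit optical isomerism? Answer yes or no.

In a tetrahedral complex all four positions are equivalent and every pair of ligands is adjacent — there is no cis/trans distinction.
Only one geometric arrangement is possible.

no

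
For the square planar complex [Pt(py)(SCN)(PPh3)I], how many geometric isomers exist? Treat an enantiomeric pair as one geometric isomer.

3

In a square planar complex each vertex has one trans partner and two cis neighbours.
There are 3 geometric isomers: (I/SCN trans, PPh3/py trans); (I/py trans, PPh3/SCN trans); (I/PPh3 trans, SCN/py trans).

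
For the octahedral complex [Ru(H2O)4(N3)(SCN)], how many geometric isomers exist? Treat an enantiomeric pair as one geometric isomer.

There are 2 geometric isomers: N3 and SCN mutually trans; N3 and SCN mutually cis.

2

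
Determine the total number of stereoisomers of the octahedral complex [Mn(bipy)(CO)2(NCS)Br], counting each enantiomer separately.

In an octahedral complex each vertex has one trans partner and four cis neighbours.
Each bipy is bidentate and must span two cis positions.
Systematic placement gives 4 geometric isomers: CO cis (3 arrangements, 2 chiral); CO trans.
Of these, 2 lack any improper symmetry element and so occur as enantiomeric pairs, giving 4 + 2 = 6 stereoisomers in total.

6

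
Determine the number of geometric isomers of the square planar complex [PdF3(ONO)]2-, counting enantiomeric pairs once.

A square has two trans pairs of vertices; adjacent vertices are cis.
Only one geometric arrangement is possible.

1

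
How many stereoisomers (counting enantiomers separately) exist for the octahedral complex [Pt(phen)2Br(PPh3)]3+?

3

Each phen is bidentate and must span two cis positions.
There are 2 geometric isomers: Br and PPh3 mutually trans; Br and PPh3 mutually cis (chiral).
One of these lacks any improper symmetry element and so occurs as an enantiomeric pair, giving 2 + 1 = 3 stereoisomers in total.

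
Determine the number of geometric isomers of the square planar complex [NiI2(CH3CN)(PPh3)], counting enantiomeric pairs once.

2

In a square planar complex each vertex has one trans partner and two cis neighbours.
Systematic placement gives 2 geometric isomers: I cis; I trans.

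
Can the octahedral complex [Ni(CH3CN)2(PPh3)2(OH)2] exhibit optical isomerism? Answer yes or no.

yes

An octahedron has six vertices in three trans pairs; every non-trans pair is cis.
The distinct arrangements are (5 in all): CH3CN trans, PPh3 trans, OH trans; CH3CN trans, PPh3 cis, OH cis; CH3CN cis, PPh3 trans, OH cis; CH3CN cis, PPh3 cis, OH cis (chiral); CH3CN cis, PPh3 cis, OH trans.
One of these lacks any improper symmetry element and so occurs as an enantiomeric pair, giving 5 + 1 = 6 stereoisomers in total.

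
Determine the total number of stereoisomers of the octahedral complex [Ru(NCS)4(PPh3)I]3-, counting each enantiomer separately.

The distinct arrangements are (2 in all): PPh3 and I mutually cis; PPh3 and I mutually trans.
Each arrangement has an internal mirror plane or centre of symmetry, so none is chiral.

2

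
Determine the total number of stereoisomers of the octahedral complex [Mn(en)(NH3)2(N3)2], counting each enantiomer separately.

Each en is bidentate and must span two cis positions.
There are 3 geometric isomers: NH3 cis, N3 trans; NH3 cis, N3 cis (chiral); NH3 trans, N3 cis.
One of these lacks any improper symmetry element and so occurs as an enantiomeric pair, giving 3 + 1 = 4 stereoisomers in total.

4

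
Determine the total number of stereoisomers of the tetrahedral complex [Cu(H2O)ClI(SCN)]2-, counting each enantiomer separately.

2

All four vertices of a tetrahedron are equivalent and mutually adjacent, so cis/trans isomerism cannot arise.
Only one geometric arrangement is possible; it has no improper symmetry element, so it exists as a pair of enantiomers (2 stereoisomers).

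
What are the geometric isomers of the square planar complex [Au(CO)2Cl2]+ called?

In a square planar complex each vertex has one trans partner and two cis neighbours.
There are 2 geometric isomers: CO cis; CO trans.

cis and trans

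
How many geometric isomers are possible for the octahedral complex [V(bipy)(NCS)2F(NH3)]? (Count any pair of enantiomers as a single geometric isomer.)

4

An octahedron has six vertices in three trans pairs; every non-trans pair is cis.
Each bipy is bidentate and must span two cis positions.
There are 4 geometric isomers: NCS cis (3 arrangements, 2 chiral); NCS trans.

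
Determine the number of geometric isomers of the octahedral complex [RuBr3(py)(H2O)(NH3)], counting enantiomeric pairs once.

4

The six octahedral sites form three mutually perpendicular trans pairs.
There are 4 geometric isomers: Br mer (3 arrangements); Br fac (chiral).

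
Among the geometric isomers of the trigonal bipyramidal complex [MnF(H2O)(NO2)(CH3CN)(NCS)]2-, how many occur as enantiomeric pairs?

In a trigonal bipyramid the two axial positions differ from the three equatorial ones.
Placing the ligands in turn and identifying arrangements related by rotation or reflection leaves 10 distinct geometric isomers.
Of these, 10 lack any improper symmetry element and so occur as enantiomeric pairs, giving 10 + 10 = 20 stereoisomers in total.

10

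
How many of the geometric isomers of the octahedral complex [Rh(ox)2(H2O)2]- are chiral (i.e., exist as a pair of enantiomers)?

1

Each ox is bidentate and must span two cis positions.
Working through the distinct placements yields 2 geometric isomers: H2O trans; H2O cis (chiral).
One of these lacks any improper symmetry element and so occurs as an enantiomeric pair, giving 2 + 1 = 3 stereoisomers in total.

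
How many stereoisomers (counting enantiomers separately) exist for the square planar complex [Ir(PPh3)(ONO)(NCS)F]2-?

In a square planar complex each vertex has one trans partner and two cis neighbours.
There are 3 geometric isomers: (F/ONO trans, NCS/PPh3 trans); (F/PPh3 trans, NCS/ONO trans); (F/NCS trans, ONO/PPh3 trans).
Each arrangement has an internal mirror plane or centre of symmetry, so none is chiral.

3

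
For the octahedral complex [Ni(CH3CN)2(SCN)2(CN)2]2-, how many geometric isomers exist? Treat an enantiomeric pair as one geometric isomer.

An octahedron has six vertices in three trans pairs; every non-trans pair is cis.
Systematic placement gives 5 geometric isomers: CH3CN trans, SCN trans, CN trans; CH3CN trans, SCN cis, CN cis; CH3CN cis, SCN trans, CN cis; CH3CN cis, SCN cis, CN cis (chiral); CH3CN cis, SCN cis, CN trans.

5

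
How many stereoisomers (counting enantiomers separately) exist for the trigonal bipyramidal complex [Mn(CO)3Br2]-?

3

In a trigonal bipyramid the two axial positions differ from the three equatorial ones.
Systematic placement gives 3 geometric isomers: Br both axial; Br one axial, one equatorial; Br both equatorial.
Each arrangement has an internal mirror plane or centre of symmetry, so none is chiral.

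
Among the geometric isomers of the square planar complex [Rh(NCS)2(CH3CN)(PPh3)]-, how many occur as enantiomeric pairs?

0

A square has two trans pairs of vertices; adjacent vertices are cis.
Working through the distinct placements yields 2 geometric isomers: NCS cis; NCS trans.
Each arrangement has an internal mirror plane or centre of symmetry, so none is chiral.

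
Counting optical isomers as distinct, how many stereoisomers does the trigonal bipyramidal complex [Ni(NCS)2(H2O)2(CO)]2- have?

6

In a trigonal bipyramid the two axial positions differ from the three equatorial ones.
Exhaustive case analysis gives 5 geometric isomers.
One of these lacks any improper symmetry element and so occurs as an enantiomeric pair, giving 5 + 1 = 6 stereoisomers in total.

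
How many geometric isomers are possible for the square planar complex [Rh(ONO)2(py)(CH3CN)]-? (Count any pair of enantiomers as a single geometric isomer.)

2

In a square planar complex each vertex has one trans partner and two cis neighbours.
There are 2 geometric isomers: ONO cis; ONO trans.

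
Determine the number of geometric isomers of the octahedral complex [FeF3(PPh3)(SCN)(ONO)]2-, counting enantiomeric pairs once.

4

The distinct arrangements are (4 in all): F mer (3 arrangements); F fac (chiral).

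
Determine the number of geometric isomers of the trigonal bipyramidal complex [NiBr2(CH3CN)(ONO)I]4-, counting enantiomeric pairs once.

7

A trigonal bipyramid has two axial and three equatorial sites, which are chemically inequivalent.
Exhaustive case analysis gives 7 geometric isomers.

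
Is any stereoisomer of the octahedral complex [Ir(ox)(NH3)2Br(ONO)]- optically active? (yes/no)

An octahedron has six vertices in three trans pairs; every non-trans pair is cis.
Each ox is bidentate and must span two cis positions.
The distinct arrangements are (4 in all): NH3 cis (3 arrangements, 2 chiral); NH3 trans.
Of these, 2 lack any improper symmetry element and so occur as enantiomeric pairs, giving 4 + 2 = 6 stereoisomers in total.

yes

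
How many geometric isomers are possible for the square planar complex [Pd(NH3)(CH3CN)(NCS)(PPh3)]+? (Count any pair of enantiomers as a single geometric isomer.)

A square has two trans pairs of vertices; adjacent vertices are cis.
Systematic placement gives 3 geometric isomers: (CH3CN/NH3 trans, NCS/PPh3 trans); (CH3CN/PPh3 trans, NCS/NH3 trans); (CH3CN/NCS trans, NH3/PPh3 trans).

3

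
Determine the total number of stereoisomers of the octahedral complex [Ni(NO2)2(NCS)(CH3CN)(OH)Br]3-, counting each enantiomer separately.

15

Exhaustive case analysis gives 9 geometric isomers.
Of these, 6 lack any improper symmetry element and so occur as enantiomeric pairs, giving 9 + 6 = 15 stereoisomers in total.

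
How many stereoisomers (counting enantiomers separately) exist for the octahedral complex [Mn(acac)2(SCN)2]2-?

In an octahedral complex each vertex has one trans partner and four cis neighbours.
Each acac is bidentate and must span two cis positions.
There are 2 geometric isomers: SCN trans; SCN cis (chiral).
One of these lacks any improper symmetry element and so occurs as an enantiomeric pair, giving 2 + 1 = 3 stereoisomers in total.

3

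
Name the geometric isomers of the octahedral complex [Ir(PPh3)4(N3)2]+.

An octahedron has six vertices in three trans pairs; every non-trans pair is cis.
Systematic placement gives 2 geometric isomers: N3 trans; N3 cis.

cis and trans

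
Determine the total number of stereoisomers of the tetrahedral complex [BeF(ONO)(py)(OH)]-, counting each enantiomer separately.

2

Only one geometric arrangement is possible; it has no improper symmetry element, so it exists as a pair of enantiomers (2 stereoisomers).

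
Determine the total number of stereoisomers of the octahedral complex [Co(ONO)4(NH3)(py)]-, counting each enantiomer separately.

2

An octahedron has six vertices in three trans pairs; every non-trans pair is cis.
The distinct arrangements are (2 in all): NH3 and py mutually cis; NH3 and py mutually trans.
Each arrangement has an internal mirror plane or centre of symmetry, so none is chiral.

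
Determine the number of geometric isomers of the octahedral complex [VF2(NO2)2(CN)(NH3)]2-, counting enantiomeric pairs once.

The six octahedral sites form three mutually perpendicular trans pairs.
Working through the distinct placements yields 6 geometric isomers: F cis, NO2 trans; F cis, NO2 cis (3 arrangements, 2 chiral); F trans, NO2 trans; F trans, NO2 cis.

6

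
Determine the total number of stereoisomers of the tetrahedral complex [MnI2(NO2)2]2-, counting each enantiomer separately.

1

In a tetrahedral complex all four positions are equivalent and every pair of ligands is adjacent — there is no cis/trans distinction.
Only one geometric arrangement is possible.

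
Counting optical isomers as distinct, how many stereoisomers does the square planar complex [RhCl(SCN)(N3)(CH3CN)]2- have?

Working through the distinct placements yields 3 geometric isomers: (CH3CN/N3 trans, Cl/SCN trans); (CH3CN/SCN trans, Cl/N3 trans); (CH3CN/Cl trans, N3/SCN trans).
Each arrangement has an internal mirror plane or centre of symmetry, so none is chiral.

3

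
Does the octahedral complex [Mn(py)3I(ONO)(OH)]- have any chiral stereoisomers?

yes

The six octahedral sites form three mutually perpendicular trans pairs.
The distinct arrangements are (4 in all): py mer (3 arrangements); py fac (chiral).
One of these lacks any improper symmetry element and so occurs as an enantiomeric pair, giving 4 + 1 = 5 stereoisomers in total.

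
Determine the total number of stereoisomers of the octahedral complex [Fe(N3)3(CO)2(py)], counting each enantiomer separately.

Systematic placement gives 3 geometric isomers: N3 mer, CO trans; N3 fac, CO cis; N3 mer, CO cis.
Each arrangement has an internal mirror plane or centre of symmetry, so none is chiral.

3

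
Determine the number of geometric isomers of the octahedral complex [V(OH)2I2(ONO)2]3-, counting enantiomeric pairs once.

5

In an octahedral complex each vertex has one trans partner and four cis neighbours.
There are 5 geometric isomers: OH trans, I trans, ONO trans; OH cis, I trans, ONO cis; OH cis, I cis, ONO trans; OH cis, I cis, ONO cis (chiral); OH trans, I cis, ONO cis.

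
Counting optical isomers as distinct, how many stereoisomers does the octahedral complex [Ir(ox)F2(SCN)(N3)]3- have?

6

An octahedron has six vertices in three trans pairs; every non-trans pair is cis.
Each ox is bidentate and must span two cis positions.
Systematic placement gives 4 geometric isomers: F trans; F cis (3 arrangements, 2 chiral).
Of these, 2 lack any improper symmetry element and so occur as enantiomeric pairs, giving 4 + 2 = 6 stereoisomers in total.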